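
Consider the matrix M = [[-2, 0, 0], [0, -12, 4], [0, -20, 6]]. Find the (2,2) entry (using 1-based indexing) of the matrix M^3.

Characteristic polynomial: μ^3 + 8μ^2 + 20μ + 16 = (μ + 2)^2(μ + 4), so the eigenvalues are -4, -2, -2.
μ=-2: eigenvector (1, -2, -5).
μ=-4: eigenvector (0, 1, 2).
μ=-2: eigenvector (0, 2, 5).
P = [[1, 0, 0], [-2, 1, 2], [-5, 2, 5]], D = diag(-2, -4, -2), P⁻¹ = [[1, 0, 0], [0, 5, -2], [1, -2, 1]].
M³ = P·diag(-8, -64, -8)·P⁻¹ = [[-8, 0, 0], [0, -288, 112], [0, -560, 216]].
The requested entry is -288.

-288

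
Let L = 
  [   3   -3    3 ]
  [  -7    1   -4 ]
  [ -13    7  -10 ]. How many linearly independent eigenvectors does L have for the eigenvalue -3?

L + 3I = [[6, -3, 3], [-7, 4, -4], [-13, 7, -7]].
This matrix has rank 2, so its null space has dimension 3 − 2 = 1.

1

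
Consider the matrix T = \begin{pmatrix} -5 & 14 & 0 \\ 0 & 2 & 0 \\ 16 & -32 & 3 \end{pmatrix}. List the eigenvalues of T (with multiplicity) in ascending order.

Characteristic polynomial: p(r) = r^3 - 19r + 30 = (r - 3)(r - 2)(r + 5).
Roots (with multiplicity): -5, 2, 3.

-5, 2, 3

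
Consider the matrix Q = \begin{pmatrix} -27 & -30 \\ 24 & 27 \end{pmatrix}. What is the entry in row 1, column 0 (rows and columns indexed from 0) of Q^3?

216

Characteristic polynomial: r^2 - 9 = (r - 3)(r + 3), so the eigenvalues are -3, 3.
r=3: eigenvector (1, -1).
r=-3: eigenvector (5, -4).
P = [[1, 5], [-1, -4]], D = diag(3, -3), P⁻¹ = [[-4, -5], [1, 1]].
Q³ = P·diag(27, -27)·P⁻¹ = [[-243, -270], [216, 243]].
The requested entry is 216.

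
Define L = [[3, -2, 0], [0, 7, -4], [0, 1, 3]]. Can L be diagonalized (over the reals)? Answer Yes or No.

Characteristic polynomial: p(r) = r^3 - 13r^2 + 55r - 75 = (r - 5)^2(r - 3).
r = 5 has algebraic multiplicity 2; rank(L − 5I) = 2, so geometric multiplicity = 1.
Geometric multiplicity < algebraic multiplicity, so L is not diagonalizable.

No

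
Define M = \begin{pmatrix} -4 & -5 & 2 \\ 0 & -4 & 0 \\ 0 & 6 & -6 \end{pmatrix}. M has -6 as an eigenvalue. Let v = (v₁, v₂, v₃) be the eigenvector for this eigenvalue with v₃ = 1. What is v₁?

-1

M + 6I = [[2, -5, 2], [0, 2, 0], [0, 6, 0]].
Solving (M + 6I)v = 0 gives the eigenspace spanned by (-1, 0, 1).
With v₃ = 1, v = (-1, 0, 1), so v₁ = -1.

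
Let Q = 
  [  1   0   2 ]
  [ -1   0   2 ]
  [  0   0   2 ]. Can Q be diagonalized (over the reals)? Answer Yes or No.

Characteristic polynomial: p(t) = t^3 - 3t^2 + 2t = t(t - 2)(t - 1).
All 3 eigenvalues are distinct, so Q is diagonalizable.

Yes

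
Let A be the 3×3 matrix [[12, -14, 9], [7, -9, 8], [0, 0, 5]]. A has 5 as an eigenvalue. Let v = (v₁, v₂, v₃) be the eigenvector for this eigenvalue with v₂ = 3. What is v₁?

6

A − 5I = [[7, -14, 9], [7, -14, 8], [0, 0, 0]].
Solving (A − 5I)v = 0 gives the eigenspace spanned by (6, 3, 0).
With v₂ = 3, v = (6, 3, 0), so v₁ = 6.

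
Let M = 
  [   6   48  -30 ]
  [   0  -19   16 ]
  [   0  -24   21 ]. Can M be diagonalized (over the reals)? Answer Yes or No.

Yes

Characteristic polynomial: p(λ) = λ^3 - 8λ^2 - 3λ + 90 = (λ - 6)(λ - 5)(λ + 3).
All 3 eigenvalues are distinct, so M is diagonalizable.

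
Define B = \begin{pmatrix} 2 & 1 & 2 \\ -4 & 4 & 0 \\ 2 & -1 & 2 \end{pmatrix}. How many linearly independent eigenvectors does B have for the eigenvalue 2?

B − 2I = [[0, 1, 2], [-4, 2, 0], [2, -1, 0]].
This matrix has rank 2, so its null space has dimension 3 − 2 = 1.

1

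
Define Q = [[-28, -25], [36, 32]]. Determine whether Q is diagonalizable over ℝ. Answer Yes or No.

Characteristic polynomial: p(r) = r^2 - 4r + 4 = (r - 2)^2.
r = 2 has algebraic multiplicity 2; rank(Q − 2I) = 1, so geometric multiplicity = 1.
Geometric multiplicity < algebraic multiplicity, so Q is not diagonalizable.

No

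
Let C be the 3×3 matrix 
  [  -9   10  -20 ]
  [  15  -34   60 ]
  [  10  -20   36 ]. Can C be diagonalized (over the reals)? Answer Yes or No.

Yes

Characteristic polynomial: p(λ) = λ^3 + 7λ^2 + 8λ - 16 = (λ - 1)(λ + 4)^2.
λ = -4 has algebraic multiplicity 2; rank(C + 4I) = 1, so geometric multiplicity = 2.
Every eigenvalue has geometric = algebraic multiplicity, so C is diagonalizable.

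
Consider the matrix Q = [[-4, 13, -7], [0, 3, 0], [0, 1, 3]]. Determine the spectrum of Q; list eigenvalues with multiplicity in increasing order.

-4, 3, 3

Characteristic polynomial: p(λ) = λ^3 - 2λ^2 - 15λ + 36 = (λ - 3)^2(λ + 4).
Roots (with multiplicity): -4, 3, 3.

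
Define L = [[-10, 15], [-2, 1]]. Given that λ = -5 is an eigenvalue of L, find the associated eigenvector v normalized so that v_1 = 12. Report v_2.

4

L + 5I = [[-5, 15], [-2, 6]].
Solving (L + 5I)v = 0 gives the eigenspace spanned by (12, 4).
With v_1 = 12, v = (12, 4), so v_2 = 4.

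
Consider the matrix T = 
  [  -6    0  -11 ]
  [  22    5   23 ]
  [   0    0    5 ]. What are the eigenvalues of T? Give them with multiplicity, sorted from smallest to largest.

-6, 5, 5

Characteristic polynomial: p(μ) = μ^3 - 4μ^2 - 35μ + 150 = (μ - 5)^2(μ + 6).
Roots (with multiplicity): -6, 5, 5.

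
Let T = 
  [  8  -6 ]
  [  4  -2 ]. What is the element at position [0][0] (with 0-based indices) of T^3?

Characteristic polynomial: s^2 - 6s + 8 = (s - 4)(s - 2), so the eigenvalues are 2, 4.
s=2: eigenvector (1, 1).
s=4: eigenvector (-3, -2).
P = [[1, -3], [1, -2]], D = diag(2, 4), P⁻¹ = [[-2, 3], [-1, 1]].
T³ = P·diag(8, 64)·P⁻¹ = [[176, -168], [112, -104]].
The requested entry is 176.

176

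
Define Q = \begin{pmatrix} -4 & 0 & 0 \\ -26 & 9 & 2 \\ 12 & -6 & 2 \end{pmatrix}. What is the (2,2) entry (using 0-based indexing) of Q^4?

Characteristic polynomial: λ^3 - 7λ^2 - 14λ + 120 = (λ - 6)(λ - 5)(λ + 4), so the eigenvalues are -4, 5, 6.
λ=-4: eigenvector (1, 2, 0).
λ=5: eigenvector (0, -1, 2).
λ=6: eigenvector (0, -2, 3).
P = [[1, 0, 0], [2, -1, -2], [0, 2, 3]], D = diag(-4, 5, 6), P⁻¹ = [[1, 0, 0], [-6, 3, 2], [4, -2, -1]].
Q⁴ = P·diag(256, 625, 1296)·P⁻¹ = [[256, 0, 0], [-6106, 3309, 1342], [8052, -4026, -1388]].
The requested entry is -1388.

-1388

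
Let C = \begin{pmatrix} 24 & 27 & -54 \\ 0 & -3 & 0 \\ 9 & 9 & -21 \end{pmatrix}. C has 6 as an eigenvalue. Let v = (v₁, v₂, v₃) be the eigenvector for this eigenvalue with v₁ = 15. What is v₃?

C − 6I = [[18, 27, -54], [0, -9, 0], [9, 9, -27]].
Solving (C − 6I)v = 0 gives the eigenspace spanned by (15, 0, 5).
With v₁ = 15, v = (15, 0, 5), so v₃ = 5.

5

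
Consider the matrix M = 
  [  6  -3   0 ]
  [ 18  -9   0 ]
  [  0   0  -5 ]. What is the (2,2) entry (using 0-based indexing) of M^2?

25

Characteristic polynomial: λ^3 + 8λ^2 + 15λ = λ(λ + 3)(λ + 5), so the eigenvalues are -5, -3, 0.
λ=-5: eigenvector (0, 0, 1).
λ=-3: eigenvector (1, 3, 0).
λ=0: eigenvector (1, 2, 0).
P = [[0, 1, 1], [0, 3, 2], [1, 0, 0]], D = diag(-5, -3, 0), P⁻¹ = [[0, 0, 1], [-2, 1, 0], [3, -1, 0]].
M² = P·diag(25, 9, 0)·P⁻¹ = [[-18, 9, 0], [-54, 27, 0], [0, 0, 25]].
The requested entry is 25.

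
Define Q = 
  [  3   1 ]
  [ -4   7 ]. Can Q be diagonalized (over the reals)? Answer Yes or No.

Characteristic polynomial: p(λ) = λ^2 - 10λ + 25 = (λ - 5)^2.
λ = 5 has algebraic multiplicity 2; rank(Q − 5I) = 1, so geometric multiplicity = 1.
Geometric multiplicity < algebraic multiplicity, so Q is not diagonalizable.

No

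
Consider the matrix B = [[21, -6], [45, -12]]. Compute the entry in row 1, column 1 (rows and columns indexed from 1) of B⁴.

7371

Characteristic polynomial: r^2 - 9r + 18 = (r - 6)(r - 3), so the eigenvalues are 3, 6.
r=3: eigenvector (1, 3).
r=6: eigenvector (-2, -5).
P = [[1, -2], [3, -5]], D = diag(3, 6), P⁻¹ = [[-5, 2], [-3, 1]].
B⁴ = P·diag(81, 1296)·P⁻¹ = [[7371, -2430], [18225, -5994]].
The requested entry is 7371.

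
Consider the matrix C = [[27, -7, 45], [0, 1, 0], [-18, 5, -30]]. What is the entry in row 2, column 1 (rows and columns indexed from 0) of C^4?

Characteristic polynomial: s^3 + 2s^2 - 3s = s(s - 1)(s + 3), so the eigenvalues are -3, 0, 1.
s=-3: eigenvector (-3, 0, 2).
s=1: eigenvector (2, 1, -1).
s=0: eigenvector (-5, 0, 3).
P = [[-3, 2, -5], [0, 1, 0], [2, -1, 3]], D = diag(-3, 1, 0), P⁻¹ = [[3, -1, 5], [0, 1, 0], [-2, 1, -3]].
C⁴ = P·diag(81, 1, 0)·P⁻¹ = [[-729, 245, -1215], [0, 1, 0], [486, -163, 810]].
The requested entry is -163.

-163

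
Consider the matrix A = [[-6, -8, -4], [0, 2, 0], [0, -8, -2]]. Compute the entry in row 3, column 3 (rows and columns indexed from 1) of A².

Characteristic polynomial: s^3 + 6s^2 - 4s - 24 = (s - 2)(s + 2)(s + 6), so the eigenvalues are -6, -2, 2.
s=-6: eigenvector (1, 0, 0).
s=2: eigenvector (0, 1, -2).
s=-2: eigenvector (-1, 0, 1).
P = [[1, 0, -1], [0, 1, 0], [0, -2, 1]], D = diag(-6, 2, -2), P⁻¹ = [[1, 2, 1], [0, 1, 0], [0, 2, 1]].
A² = P·diag(36, 4, 4)·P⁻¹ = [[36, 64, 32], [0, 4, 0], [0, 0, 4]].
The requested entry is 4.

4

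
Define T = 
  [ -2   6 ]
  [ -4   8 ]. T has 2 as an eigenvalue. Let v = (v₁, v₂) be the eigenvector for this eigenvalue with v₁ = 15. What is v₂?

T − 2I = [[-4, 6], [-4, 6]].
Solving (T − 2I)v = 0 gives the eigenspace spanned by (15, 10).
With v₁ = 15, v = (15, 10), so v₂ = 10.

10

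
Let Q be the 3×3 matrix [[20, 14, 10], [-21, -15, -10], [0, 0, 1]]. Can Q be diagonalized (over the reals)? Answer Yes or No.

Yes

Characteristic polynomial: p(t) = t^3 - 6t^2 - t + 6 = (t - 6)(t - 1)(t + 1).
All 3 eigenvalues are distinct, so Q is diagonalizable.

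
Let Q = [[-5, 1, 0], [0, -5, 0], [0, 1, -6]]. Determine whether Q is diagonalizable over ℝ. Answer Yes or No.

No

Characteristic polynomial: p(μ) = μ^3 + 16μ^2 + 85μ + 150 = (μ + 5)^2(μ + 6).
μ = -5 has algebraic multiplicity 2; rank(Q + 5I) = 2, so geometric multiplicity = 1.
Geometric multiplicity < algebraic multiplicity, so Q is not diagonalizable.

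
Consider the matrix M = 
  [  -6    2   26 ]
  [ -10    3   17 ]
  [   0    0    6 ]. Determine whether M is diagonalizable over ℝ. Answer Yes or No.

Yes

Characteristic polynomial: p(s) = s^3 - 3s^2 - 16s - 12 = (s - 6)(s + 1)(s + 2).
All 3 eigenvalues are distinct, so M is diagonalizable.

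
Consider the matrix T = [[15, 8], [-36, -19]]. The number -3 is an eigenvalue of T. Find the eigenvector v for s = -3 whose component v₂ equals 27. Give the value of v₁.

-12

T + 3I = [[18, 8], [-36, -16]].
Solving (T + 3I)v = 0 gives the eigenspace spanned by (-12, 27).
With v₂ = 27, v = (-12, 27), so v₁ = -12.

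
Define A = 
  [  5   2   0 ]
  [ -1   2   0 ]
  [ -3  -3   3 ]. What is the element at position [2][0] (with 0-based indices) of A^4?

-525

Characteristic polynomial: s^3 - 10s^2 + 33s - 36 = (s - 4)(s - 3)^2, so the eigenvalues are 3, 3, 4.
s=3: eigenvector (0, 0, 1).
s=4: eigenvector (-2, 1, 3).
s=3: eigenvector (-1, 1, 1).
P = [[0, -2, -1], [0, 1, 1], [1, 3, 1]], D = diag(3, 4, 3), P⁻¹ = [[2, 1, 1], [-1, -1, 0], [1, 2, 0]].
A⁴ = P·diag(81, 256, 81)·P⁻¹ = [[431, 350, 0], [-175, -94, 0], [-525, -525, 81]].
The requested entry is -525.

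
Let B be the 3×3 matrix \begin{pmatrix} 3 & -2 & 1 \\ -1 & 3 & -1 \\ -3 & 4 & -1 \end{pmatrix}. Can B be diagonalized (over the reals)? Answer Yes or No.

Characteristic polynomial: p(t) = t^3 - 5t^2 + 8t - 4 = (t - 2)^2(t - 1).
t = 2 has algebraic multiplicity 2; rank(B − 2I) = 2, so geometric multiplicity = 1.
Geometric multiplicity < algebraic multiplicity, so B is not diagonalizable.

No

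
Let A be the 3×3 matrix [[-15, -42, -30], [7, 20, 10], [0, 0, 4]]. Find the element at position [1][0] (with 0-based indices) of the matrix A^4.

1295

Characteristic polynomial: s^3 - 9s^2 + 14s + 24 = (s - 6)(s - 4)(s + 1), so the eigenvalues are -1, 4, 6.
s=-1: eigenvector (3, -1, 0).
s=6: eigenvector (-2, 1, 0).
s=4: eigenvector (-6, 2, 1).
P = [[3, -2, -6], [-1, 1, 2], [0, 0, 1]], D = diag(-1, 6, 4), P⁻¹ = [[1, 2, 2], [1, 3, 0], [0, 0, 1]].
A⁴ = P·diag(1, 1296, 256)·P⁻¹ = [[-2589, -7770, -1530], [1295, 3886, 510], [0, 0, 256]].
The requested entry is 1295.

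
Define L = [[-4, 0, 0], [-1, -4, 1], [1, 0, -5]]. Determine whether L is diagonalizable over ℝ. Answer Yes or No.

Yes

Characteristic polynomial: p(s) = s^3 + 13s^2 + 56s + 80 = (s + 4)^2(s + 5).
s = -4 has algebraic multiplicity 2; rank(L + 4I) = 1, so geometric multiplicity = 2.
Every eigenvalue has geometric = algebraic multiplicity, so L is diagonalizable.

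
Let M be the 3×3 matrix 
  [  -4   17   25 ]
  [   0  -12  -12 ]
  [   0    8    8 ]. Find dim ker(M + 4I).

M + 4I = [[0, 17, 25], [0, -8, -12], [0, 8, 12]].
This matrix has rank 2, so its null space has dimension 3 − 2 = 1.

1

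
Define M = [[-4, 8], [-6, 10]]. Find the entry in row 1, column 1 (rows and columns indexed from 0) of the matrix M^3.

232

Characteristic polynomial: t^2 - 6t + 8 = (t - 4)(t - 2), so the eigenvalues are 2, 4.
t=2: eigenvector (4, 3).
t=4: eigenvector (1, 1).
P = [[4, 1], [3, 1]], D = diag(2, 4), P⁻¹ = [[1, -1], [-3, 4]].
M³ = P·diag(8, 64)·P⁻¹ = [[-160, 224], [-168, 232]].
The requested entry is 232.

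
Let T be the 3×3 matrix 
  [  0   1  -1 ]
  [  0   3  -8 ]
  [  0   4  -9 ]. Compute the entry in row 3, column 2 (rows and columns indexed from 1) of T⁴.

-624

Characteristic polynomial: r^3 + 6r^2 + 5r = r(r + 1)(r + 5), so the eigenvalues are -5, -1, 0.
r=-1: eigenvector (-1, 2, 1).
r=-5: eigenvector (0, -1, -1).
r=0: eigenvector (1, 0, 0).
P = [[-1, 0, 1], [2, -1, 0], [1, -1, 0]], D = diag(-1, -5, 0), P⁻¹ = [[0, 1, -1], [0, 1, -2], [1, 1, -1]].
T⁴ = P·diag(1, 625, 0)·P⁻¹ = [[0, -1, 1], [0, -623, 1248], [0, -624, 1249]].
The requested entry is -624.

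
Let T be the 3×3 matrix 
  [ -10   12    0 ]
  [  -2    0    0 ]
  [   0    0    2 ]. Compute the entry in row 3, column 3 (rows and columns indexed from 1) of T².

Characteristic polynomial: r^3 + 8r^2 + 4r - 48 = (r - 2)(r + 4)(r + 6), so the eigenvalues are -6, -4, 2.
r=-4: eigenvector (-2, -1, 0).
r=-6: eigenvector (3, 1, 0).
r=2: eigenvector (0, 0, 1).
P = [[-2, 3, 0], [-1, 1, 0], [0, 0, 1]], D = diag(-4, -6, 2), P⁻¹ = [[1, -3, 0], [1, -2, 0], [0, 0, 1]].
T² = P·diag(16, 36, 4)·P⁻¹ = [[76, -120, 0], [20, -24, 0], [0, 0, 4]].
The requested entry is 4.

4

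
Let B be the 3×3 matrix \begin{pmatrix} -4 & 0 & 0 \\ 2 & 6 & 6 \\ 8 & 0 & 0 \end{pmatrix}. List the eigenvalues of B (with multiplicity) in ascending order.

-4, 0, 6

Characteristic polynomial: p(r) = r^3 - 2r^2 - 24r = r(r - 6)(r + 4).
Roots (with multiplicity): -4, 0, 6.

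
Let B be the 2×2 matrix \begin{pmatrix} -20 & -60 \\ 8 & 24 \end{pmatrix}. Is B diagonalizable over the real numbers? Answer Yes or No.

Yes

Characteristic polynomial: p(s) = s^2 - 4s = s(s - 4).
All 2 eigenvalues are distinct, so B is diagonalizable.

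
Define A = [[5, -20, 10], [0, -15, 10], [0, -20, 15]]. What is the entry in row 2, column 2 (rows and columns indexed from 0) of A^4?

625

Characteristic polynomial: s^3 - 5s^2 - 25s + 125 = (s - 5)^2(s + 5), so the eigenvalues are -5, 5, 5.
s=-5: eigenvector (-1, -1, -1).
s=5: eigenvector (1, 1, 2).
s=5: eigenvector (1, 0, 0).
P = [[-1, 1, 1], [-1, 1, 0], [-1, 2, 0]], D = diag(-5, 5, 5), P⁻¹ = [[0, -2, 1], [0, -1, 1], [1, -1, 0]].
A⁴ = P·diag(625, 625, 625)·P⁻¹ = [[625, 0, 0], [0, 625, 0], [0, 0, 625]].
The requested entry is 625.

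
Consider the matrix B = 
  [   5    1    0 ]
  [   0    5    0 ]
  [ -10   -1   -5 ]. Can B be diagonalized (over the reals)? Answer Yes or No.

No

Characteristic polynomial: p(μ) = μ^3 - 5μ^2 - 25μ + 125 = (μ - 5)^2(μ + 5).
μ = 5 has algebraic multiplicity 2; rank(B − 5I) = 2, so geometric multiplicity = 1.
Geometric multiplicity < algebraic multiplicity, so B is not diagonalizable.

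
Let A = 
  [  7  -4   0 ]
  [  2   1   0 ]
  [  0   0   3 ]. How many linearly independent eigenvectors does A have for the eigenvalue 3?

2

A − 3I = [[4, -4, 0], [2, -2, 0], [0, 0, 0]].
This matrix has rank 1, so its null space has dimension 3 − 1 = 2.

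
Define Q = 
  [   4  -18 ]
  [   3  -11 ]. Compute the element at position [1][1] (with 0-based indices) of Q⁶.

Characteristic polynomial: λ^2 + 7λ + 10 = (λ + 2)(λ + 5), so the eigenvalues are -5, -2.
λ=-5: eigenvector (-2, -1).
λ=-2: eigenvector (3, 1).
P = [[-2, 3], [-1, 1]], D = diag(-5, -2), P⁻¹ = [[1, -3], [1, -2]].
Q⁶ = P·diag(15625, 64)·P⁻¹ = [[-31058, 93366], [-15561, 46747]].
The requested entry is 46747.

46747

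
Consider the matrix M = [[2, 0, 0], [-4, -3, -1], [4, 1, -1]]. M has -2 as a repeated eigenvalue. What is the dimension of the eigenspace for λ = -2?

1

M + 2I = [[4, 0, 0], [-4, -1, -1], [4, 1, 1]].
This matrix has rank 2, so its null space has dimension 3 − 2 = 1.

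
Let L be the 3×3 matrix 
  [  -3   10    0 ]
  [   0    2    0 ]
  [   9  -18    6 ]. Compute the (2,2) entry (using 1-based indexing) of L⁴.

16

Characteristic polynomial: μ^3 - 5μ^2 - 12μ + 36 = (μ - 6)(μ - 2)(μ + 3), so the eigenvalues are -3, 2, 6.
μ=-3: eigenvector (1, 0, -1).
μ=6: eigenvector (0, 0, 1).
μ=2: eigenvector (2, 1, 0).
P = [[1, 0, 2], [0, 0, 1], [-1, 1, 0]], D = diag(-3, 6, 2), P⁻¹ = [[1, -2, 0], [1, -2, 1], [0, 1, 0]].
L⁴ = P·diag(81, 1296, 16)·P⁻¹ = [[81, -130, 0], [0, 16, 0], [1215, -2430, 1296]].
The requested entry is 16.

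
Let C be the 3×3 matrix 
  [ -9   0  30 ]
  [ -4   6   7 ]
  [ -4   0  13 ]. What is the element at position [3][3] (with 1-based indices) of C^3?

157

Characteristic polynomial: μ^3 - 10μ^2 + 27μ - 18 = (μ - 6)(μ - 3)(μ - 1), so the eigenvalues are 1, 3, 6.
μ=3: eigenvector (5, 2, 2).
μ=6: eigenvector (0, 1, 0).
μ=1: eigenvector (-3, -1, -1).
P = [[5, 0, -3], [2, 1, -1], [2, 0, -1]], D = diag(3, 6, 1), P⁻¹ = [[-1, 0, 3], [0, 1, -1], [-2, 0, 5]].
C³ = P·diag(27, 216, 1)·P⁻¹ = [[-129, 0, 390], [-52, 216, -59], [-52, 0, 157]].
The requested entry is 157.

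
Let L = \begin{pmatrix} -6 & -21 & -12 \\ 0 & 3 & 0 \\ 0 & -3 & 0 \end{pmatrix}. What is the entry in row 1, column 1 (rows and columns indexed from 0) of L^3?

Characteristic polynomial: λ^3 + 3λ^2 - 18λ = λ(λ - 3)(λ + 6), so the eigenvalues are -6, 0, 3.
λ=-6: eigenvector (1, 0, 0).
λ=3: eigenvector (-1, 1, -1).
λ=0: eigenvector (-2, 0, 1).
P = [[1, -1, -2], [0, 1, 0], [0, -1, 1]], D = diag(-6, 3, 0), P⁻¹ = [[1, 3, 2], [0, 1, 0], [0, 1, 1]].
L³ = P·diag(-216, 27, 0)·P⁻¹ = [[-216, -675, -432], [0, 27, 0], [0, -27, 0]].
The requested entry is 27.

27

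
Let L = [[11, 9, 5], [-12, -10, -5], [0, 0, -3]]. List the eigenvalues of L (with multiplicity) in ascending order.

Characteristic polynomial: p(s) = s^3 + 2s^2 - 5s - 6 = (s - 2)(s + 1)(s + 3).
Roots (with multiplicity): -3, -1, 2.

-3, -1, 2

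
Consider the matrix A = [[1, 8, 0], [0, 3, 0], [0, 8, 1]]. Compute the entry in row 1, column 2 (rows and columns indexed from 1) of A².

Characteristic polynomial: t^3 - 5t^2 + 7t - 3 = (t - 3)(t - 1)^2, so the eigenvalues are 1, 1, 3.
t=1: eigenvector (1, 0, 1).
t=3: eigenvector (4, 1, 4).
t=1: eigenvector (-2, 0, -1).
P = [[1, 4, -2], [0, 1, 0], [1, 4, -1]], D = diag(1, 3, 1), P⁻¹ = [[-1, -4, 2], [0, 1, 0], [-1, 0, 1]].
A² = P·diag(1, 9, 1)·P⁻¹ = [[1, 32, 0], [0, 9, 0], [0, 32, 1]].
The requested entry is 32.

32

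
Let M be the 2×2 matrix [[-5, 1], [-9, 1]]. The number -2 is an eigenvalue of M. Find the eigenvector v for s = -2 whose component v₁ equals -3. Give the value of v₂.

M + 2I = [[-3, 1], [-9, 3]].
Solving (M + 2I)v = 0 gives the eigenspace spanned by (-3, -9).
With v₁ = -3, v = (-3, -9), so v₂ = -9.

-9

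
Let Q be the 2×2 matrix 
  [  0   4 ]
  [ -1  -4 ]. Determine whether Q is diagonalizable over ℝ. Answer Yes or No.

Characteristic polynomial: p(r) = r^2 + 4r + 4 = (r + 2)^2.
r = -2 has algebraic multiplicity 2; rank(Q + 2I) = 1, so geometric multiplicity = 1.
Geometric multiplicity < algebraic multiplicity, so Q is not diagonalizable.

No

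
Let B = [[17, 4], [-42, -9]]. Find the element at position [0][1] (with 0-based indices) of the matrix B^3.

196

Characteristic polynomial: s^2 - 8s + 15 = (s - 5)(s - 3), so the eigenvalues are 3, 5.
s=3: eigenvector (-2, 7).
s=5: eigenvector (1, -3).
P = [[-2, 1], [7, -3]], D = diag(3, 5), P⁻¹ = [[3, 1], [7, 2]].
B³ = P·diag(27, 125)·P⁻¹ = [[713, 196], [-2058, -561]].
The requested entry is 196.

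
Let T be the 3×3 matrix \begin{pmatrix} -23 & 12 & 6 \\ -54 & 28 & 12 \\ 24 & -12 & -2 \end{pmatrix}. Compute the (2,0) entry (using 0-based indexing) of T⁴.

Characteristic polynomial: μ^3 - 3μ^2 - 6μ + 8 = (μ - 4)(μ - 1)(μ + 2), so the eigenvalues are -2, 1, 4.
μ=-2: eigenvector (-2, -4, 1).
μ=4: eigenvector (0, 1, -2).
μ=1: eigenvector (1, 2, 0).
P = [[-2, 0, 1], [-4, 1, 2], [1, -2, 0]], D = diag(-2, 4, 1), P⁻¹ = [[-4, 2, 1], [-2, 1, 0], [-7, 4, 2]].
T⁴ = P·diag(16, 256, 1)·P⁻¹ = [[121, -60, -30], [-270, 136, -60], [960, -480, 16]].
The requested entry is 960.

960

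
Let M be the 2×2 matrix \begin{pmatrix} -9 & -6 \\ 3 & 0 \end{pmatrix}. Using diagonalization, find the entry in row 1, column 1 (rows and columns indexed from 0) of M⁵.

7290

Characteristic polynomial: μ^2 + 9μ + 18 = (μ + 3)(μ + 6), so the eigenvalues are -6, -3.
μ=-6: eigenvector (2, -1).
μ=-3: eigenvector (-1, 1).
P = [[2, -1], [-1, 1]], D = diag(-6, -3), P⁻¹ = [[1, 1], [1, 2]].
M⁵ = P·diag(-7776, -243)·P⁻¹ = [[-15309, -15066], [7533, 7290]].
The requested entry is 7290.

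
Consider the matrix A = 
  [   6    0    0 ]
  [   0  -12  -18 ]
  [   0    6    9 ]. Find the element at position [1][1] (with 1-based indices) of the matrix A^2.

Characteristic polynomial: s^3 - 3s^2 - 18s = s(s - 6)(s + 3), so the eigenvalues are -3, 0, 6.
s=6: eigenvector (1, 0, 0).
s=0: eigenvector (0, -3, 2).
s=-3: eigenvector (0, -2, 1).
P = [[1, 0, 0], [0, -3, -2], [0, 2, 1]], D = diag(6, 0, -3), P⁻¹ = [[1, 0, 0], [0, 1, 2], [0, -2, -3]].
A² = P·diag(36, 0, 9)·P⁻¹ = [[36, 0, 0], [0, 36, 54], [0, -18, -27]].
The requested entry is 36.

36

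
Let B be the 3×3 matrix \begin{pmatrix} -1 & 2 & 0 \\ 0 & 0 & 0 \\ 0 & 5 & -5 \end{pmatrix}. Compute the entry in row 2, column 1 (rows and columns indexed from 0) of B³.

Characteristic polynomial: λ^3 + 6λ^2 + 5λ = λ(λ + 1)(λ + 5), so the eigenvalues are -5, -1, 0.
λ=-1: eigenvector (1, 0, 0).
λ=0: eigenvector (2, 1, 1).
λ=-5: eigenvector (0, 0, 1).
P = [[1, 2, 0], [0, 1, 0], [0, 1, 1]], D = diag(-1, 0, -5), P⁻¹ = [[1, -2, 0], [0, 1, 0], [0, -1, 1]].
B³ = P·diag(-1, 0, -125)·P⁻¹ = [[-1, 2, 0], [0, 0, 0], [0, 125, -125]].
The requested entry is 125.

125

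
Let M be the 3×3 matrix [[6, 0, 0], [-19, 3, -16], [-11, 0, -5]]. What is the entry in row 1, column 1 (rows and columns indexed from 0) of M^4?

Characteristic polynomial: μ^3 - 4μ^2 - 27μ + 90 = (μ - 6)(μ - 3)(μ + 5), so the eigenvalues are -5, 3, 6.
μ=3: eigenvector (0, 1, 0).
μ=6: eigenvector (1, -1, -1).
μ=-5: eigenvector (0, 2, 1).
P = [[0, 1, 0], [1, -1, 2], [0, -1, 1]], D = diag(3, 6, -5), P⁻¹ = [[-1, 1, -2], [1, 0, 0], [1, 0, 1]].
M⁴ = P·diag(81, 1296, 625)·P⁻¹ = [[1296, 0, 0], [-127, 81, 1088], [-671, 0, 625]].
The requested entry is 81.

81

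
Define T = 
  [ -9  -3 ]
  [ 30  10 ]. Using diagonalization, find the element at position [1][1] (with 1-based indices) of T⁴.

Characteristic polynomial: μ^2 - μ = μ(μ - 1), so the eigenvalues are 0, 1.
μ=1: eigenvector (-3, 10).
μ=0: eigenvector (1, -3).
P = [[-3, 1], [10, -3]], D = diag(1, 0), P⁻¹ = [[3, 1], [10, 3]].
T⁴ = P·diag(1, 0)·P⁻¹ = [[-9, -3], [30, 10]].
The requested entry is -9.

-9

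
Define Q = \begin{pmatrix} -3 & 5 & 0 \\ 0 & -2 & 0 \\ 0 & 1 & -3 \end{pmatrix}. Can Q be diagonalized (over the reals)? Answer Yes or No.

Characteristic polynomial: p(μ) = μ^3 + 8μ^2 + 21μ + 18 = (μ + 2)(μ + 3)^2.
μ = -3 has algebraic multiplicity 2; rank(Q + 3I) = 1, so geometric multiplicity = 2.
Every eigenvalue has geometric = algebraic multiplicity, so Q is diagonalizable.

Yes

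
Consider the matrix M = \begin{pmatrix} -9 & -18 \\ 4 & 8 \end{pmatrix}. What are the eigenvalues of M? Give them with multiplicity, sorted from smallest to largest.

Characteristic polynomial: p(r) = r^2 + r = r(r + 1).
Roots (with multiplicity): -1, 0.

-1, 0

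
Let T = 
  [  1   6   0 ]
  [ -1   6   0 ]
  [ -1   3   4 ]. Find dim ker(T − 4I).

1

T − 4I = [[-3, 6, 0], [-1, 2, 0], [-1, 3, 0]].
This matrix has rank 2, so its null space has dimension 3 − 2 = 1.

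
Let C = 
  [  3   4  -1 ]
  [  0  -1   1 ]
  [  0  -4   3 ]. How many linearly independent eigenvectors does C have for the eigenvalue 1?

C − 1I = [[2, 4, -1], [0, -2, 1], [0, -4, 2]].
This matrix has rank 2, so its null space has dimension 3 − 2 = 1.

1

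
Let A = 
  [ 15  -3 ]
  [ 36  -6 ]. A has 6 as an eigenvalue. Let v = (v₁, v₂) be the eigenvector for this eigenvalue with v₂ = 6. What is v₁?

2

A − 6I = [[9, -3], [36, -12]].
Solving (A − 6I)v = 0 gives the eigenspace spanned by (2, 6).
With v₂ = 6, v = (2, 6), so v₁ = 2.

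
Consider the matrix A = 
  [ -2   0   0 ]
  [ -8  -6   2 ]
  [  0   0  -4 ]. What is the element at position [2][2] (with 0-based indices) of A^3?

Characteristic polynomial: s^3 + 12s^2 + 44s + 48 = (s + 2)(s + 4)(s + 6), so the eigenvalues are -6, -4, -2.
s=-2: eigenvector (1, -2, 0).
s=-6: eigenvector (0, 1, 0).
s=-4: eigenvector (0, 1, 1).
P = [[1, 0, 0], [-2, 1, 1], [0, 0, 1]], D = diag(-2, -6, -4), P⁻¹ = [[1, 0, 0], [2, 1, -1], [0, 0, 1]].
A³ = P·diag(-8, -216, -64)·P⁻¹ = [[-8, 0, 0], [-416, -216, 152], [0, 0, -64]].
The requested entry is -64.

-64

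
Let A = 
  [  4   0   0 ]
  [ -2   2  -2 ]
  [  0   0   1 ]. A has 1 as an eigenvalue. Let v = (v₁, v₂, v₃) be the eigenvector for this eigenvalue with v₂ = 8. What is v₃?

4

A − 1I = [[3, 0, 0], [-2, 1, -2], [0, 0, 0]].
Solving (A − 1I)v = 0 gives the eigenspace spanned by (0, 8, 4).
With v₂ = 8, v = (0, 8, 4), so v₃ = 4.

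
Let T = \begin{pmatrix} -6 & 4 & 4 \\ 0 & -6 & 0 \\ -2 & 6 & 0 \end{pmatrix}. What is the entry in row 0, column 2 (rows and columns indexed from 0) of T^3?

112

Characteristic polynomial: μ^3 + 12μ^2 + 44μ + 48 = (μ + 2)(μ + 4)(μ + 6), so the eigenvalues are -6, -4, -2.
μ=-2: eigenvector (1, 0, 1).
μ=-6: eigenvector (0, 1, -1).
μ=-4: eigenvector (-2, 0, -1).
P = [[1, 0, -2], [0, 1, 0], [1, -1, -1]], D = diag(-2, -6, -4), P⁻¹ = [[-1, 2, 2], [0, 1, 0], [-1, 1, 1]].
T³ = P·diag(-8, -216, -64)·P⁻¹ = [[-120, 112, 112], [0, -216, 0], [-56, 264, 48]].
The requested entry is 112.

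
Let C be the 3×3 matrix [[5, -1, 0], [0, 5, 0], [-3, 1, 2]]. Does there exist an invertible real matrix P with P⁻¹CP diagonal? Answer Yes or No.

Characteristic polynomial: p(t) = t^3 - 12t^2 + 45t - 50 = (t - 5)^2(t - 2).
t = 5 has algebraic multiplicity 2; rank(C − 5I) = 2, so geometric multiplicity = 1.
Geometric multiplicity < algebraic multiplicity, so C is not diagonalizable.

No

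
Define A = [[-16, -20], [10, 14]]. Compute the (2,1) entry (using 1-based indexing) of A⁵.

8800

Characteristic polynomial: λ^2 + 2λ - 24 = (λ - 4)(λ + 6), so the eigenvalues are -6, 4.
λ=-6: eigenvector (-2, 1).
λ=4: eigenvector (-1, 1).
P = [[-2, -1], [1, 1]], D = diag(-6, 4), P⁻¹ = [[-1, -1], [1, 2]].
A⁵ = P·diag(-7776, 1024)·P⁻¹ = [[-16576, -17600], [8800, 9824]].
The requested entry is 8800.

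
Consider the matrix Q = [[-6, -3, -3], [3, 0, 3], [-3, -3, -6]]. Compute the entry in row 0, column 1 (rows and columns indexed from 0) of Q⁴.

Characteristic polynomial: s^3 + 12s^2 + 45s + 54 = (s + 3)^2(s + 6), so the eigenvalues are -6, -3, -3.
s=-6: eigenvector (1, -1, 1).
s=-3: eigenvector (2, -3, 1).
s=-3: eigenvector (-1, 1, 0).
P = [[1, 2, -1], [-1, -3, 1], [1, 1, 0]], D = diag(-6, -3, -3), P⁻¹ = [[1, 1, 1], [-1, -1, 0], [-2, -1, 1]].
Q⁴ = P·diag(1296, 81, 81)·P⁻¹ = [[1296, 1215, 1215], [-1215, -1134, -1215], [1215, 1215, 1296]].
The requested entry is 1215.

1215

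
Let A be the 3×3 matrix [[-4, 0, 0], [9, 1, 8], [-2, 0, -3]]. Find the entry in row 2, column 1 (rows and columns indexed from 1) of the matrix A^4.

-955

Characteristic polynomial: s^3 + 6s^2 + 5s - 12 = (s - 1)(s + 3)(s + 4), so the eigenvalues are -4, -3, 1.
s=-3: eigenvector (0, -2, 1).
s=1: eigenvector (0, 1, 0).
s=-4: eigenvector (1, -5, 2).
P = [[0, 0, 1], [-2, 1, -5], [1, 0, 2]], D = diag(-3, 1, -4), P⁻¹ = [[-2, 0, 1], [1, 1, 2], [1, 0, 0]].
A⁴ = P·diag(81, 1, 256)·P⁻¹ = [[256, 0, 0], [-955, 1, -160], [350, 0, 81]].
The requested entry is -955.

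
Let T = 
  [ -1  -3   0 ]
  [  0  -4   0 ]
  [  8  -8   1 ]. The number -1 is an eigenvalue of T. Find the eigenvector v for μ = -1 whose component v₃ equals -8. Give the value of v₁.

T + 1I = [[0, -3, 0], [0, -3, 0], [8, -8, 2]].
Solving (T + 1I)v = 0 gives the eigenspace spanned by (2, 0, -8).
With v₃ = -8, v = (2, 0, -8), so v₁ = 2.

2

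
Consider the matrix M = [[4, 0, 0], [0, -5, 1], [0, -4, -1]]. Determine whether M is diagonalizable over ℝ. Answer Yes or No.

No

Characteristic polynomial: p(t) = t^3 + 2t^2 - 15t - 36 = (t - 4)(t + 3)^2.
t = -3 has algebraic multiplicity 2; rank(M + 3I) = 2, so geometric multiplicity = 1.
Geometric multiplicity < algebraic multiplicity, so M is not diagonalizable.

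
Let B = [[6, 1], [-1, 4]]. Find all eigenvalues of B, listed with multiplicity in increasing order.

5, 5

Characteristic polynomial: p(μ) = μ^2 - 10μ + 25 = (μ - 5)^2.
Roots (with multiplicity): 5, 5.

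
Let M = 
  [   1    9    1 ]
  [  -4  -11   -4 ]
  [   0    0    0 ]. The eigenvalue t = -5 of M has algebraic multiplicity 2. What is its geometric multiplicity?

1

M + 5I = [[6, 9, 1], [-4, -6, -4], [0, 0, 5]].
This matrix has rank 2, so its null space has dimension 3 − 2 = 1.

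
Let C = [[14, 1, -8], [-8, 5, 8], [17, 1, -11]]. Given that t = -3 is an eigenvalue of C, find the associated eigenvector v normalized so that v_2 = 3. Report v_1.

C + 3I = [[17, 1, -8], [-8, 8, 8], [17, 1, -8]].
Solving (C + 3I)v = 0 gives the eigenspace spanned by (-3, 3, -6).
With v_2 = 3, v = (-3, 3, -6), so v_1 = -3.

-3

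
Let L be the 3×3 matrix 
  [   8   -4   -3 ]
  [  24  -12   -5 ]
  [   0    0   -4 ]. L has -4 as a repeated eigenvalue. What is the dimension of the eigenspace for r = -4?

1

L + 4I = [[12, -4, -3], [24, -8, -5], [0, 0, 0]].
This matrix has rank 2, so its null space has dimension 3 − 2 = 1.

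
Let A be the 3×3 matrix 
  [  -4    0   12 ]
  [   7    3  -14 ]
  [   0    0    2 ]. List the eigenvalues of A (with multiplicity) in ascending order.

-4, 2, 3

Characteristic polynomial: p(μ) = μ^3 - μ^2 - 14μ + 24 = (μ - 3)(μ - 2)(μ + 4).
Roots (with multiplicity): -4, 2, 3.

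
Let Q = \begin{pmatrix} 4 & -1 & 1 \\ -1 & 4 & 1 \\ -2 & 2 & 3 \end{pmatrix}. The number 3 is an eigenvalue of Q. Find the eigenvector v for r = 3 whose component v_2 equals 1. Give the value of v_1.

1

Q − 3I = [[1, -1, 1], [-1, 1, 1], [-2, 2, 0]].
Solving (Q − 3I)v = 0 gives the eigenspace spanned by (1, 1, 0).
With v_2 = 1, v = (1, 1, 0), so v_1 = 1.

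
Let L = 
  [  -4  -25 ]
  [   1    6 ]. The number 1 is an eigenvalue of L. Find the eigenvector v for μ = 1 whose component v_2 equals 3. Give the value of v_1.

L − 1I = [[-5, -25], [1, 5]].
Solving (L − 1I)v = 0 gives the eigenspace spanned by (-15, 3).
With v_2 = 3, v = (-15, 3), so v_1 = -15.

-15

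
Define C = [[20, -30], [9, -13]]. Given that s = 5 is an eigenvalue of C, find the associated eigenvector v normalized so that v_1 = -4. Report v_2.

-2

C − 5I = [[15, -30], [9, -18]].
Solving (C − 5I)v = 0 gives the eigenspace spanned by (-4, -2).
With v_1 = -4, v = (-4, -2), so v_2 = -2.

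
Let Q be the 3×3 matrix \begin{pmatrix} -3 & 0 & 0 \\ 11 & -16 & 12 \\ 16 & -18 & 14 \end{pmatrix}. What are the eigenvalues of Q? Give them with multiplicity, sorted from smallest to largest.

Characteristic polynomial: p(s) = s^3 + 5s^2 - 2s - 24 = (s - 2)(s + 3)(s + 4).
Roots (with multiplicity): -4, -3, 2.

-4, -3, 2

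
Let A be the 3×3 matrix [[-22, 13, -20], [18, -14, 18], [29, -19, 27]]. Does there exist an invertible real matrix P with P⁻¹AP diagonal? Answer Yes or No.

Characteristic polynomial: p(μ) = μ^3 + 9μ^2 + 24μ + 20 = (μ + 2)^2(μ + 5).
μ = -2 has algebraic multiplicity 2; rank(A + 2I) = 2, so geometric multiplicity = 1.
Geometric multiplicity < algebraic multiplicity, so A is not diagonalizable.

No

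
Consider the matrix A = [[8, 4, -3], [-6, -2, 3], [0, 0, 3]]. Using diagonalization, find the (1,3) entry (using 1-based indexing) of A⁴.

Characteristic polynomial: λ^3 - 9λ^2 + 26λ - 24 = (λ - 4)(λ - 3)(λ - 2), so the eigenvalues are 2, 3, 4.
λ=4: eigenvector (1, -1, 0).
λ=2: eigenvector (-2, 3, 0).
λ=3: eigenvector (3, -3, 1).
P = [[1, -2, 3], [-1, 3, -3], [0, 0, 1]], D = diag(4, 2, 3), P⁻¹ = [[3, 2, -3], [1, 1, 0], [0, 0, 1]].
A⁴ = P·diag(256, 16, 81)·P⁻¹ = [[736, 480, -525], [-720, -464, 525], [0, 0, 81]].
The requested entry is -525.

-525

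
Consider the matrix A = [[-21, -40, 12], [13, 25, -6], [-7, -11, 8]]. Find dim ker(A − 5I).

1

A − 5I = [[-26, -40, 12], [13, 20, -6], [-7, -11, 3]].
This matrix has rank 2, so its null space has dimension 3 − 2 = 1.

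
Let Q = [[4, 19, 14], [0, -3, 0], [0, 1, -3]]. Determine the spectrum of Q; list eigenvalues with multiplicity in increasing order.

Characteristic polynomial: p(t) = t^3 + 2t^2 - 15t - 36 = (t - 4)(t + 3)^2.
Roots (with multiplicity): -3, -3, 4.

-3, -3, 4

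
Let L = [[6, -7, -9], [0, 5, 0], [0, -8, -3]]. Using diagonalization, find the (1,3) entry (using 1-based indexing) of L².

Characteristic polynomial: s^3 - 8s^2 - 3s + 90 = (s - 6)(s - 5)(s + 3), so the eigenvalues are -3, 5, 6.
s=6: eigenvector (1, 0, 0).
s=5: eigenvector (-2, 1, -1).
s=-3: eigenvector (1, 0, 1).
P = [[1, -2, 1], [0, 1, 0], [0, -1, 1]], D = diag(6, 5, -3), P⁻¹ = [[1, 1, -1], [0, 1, 0], [0, 1, 1]].
L² = P·diag(36, 25, 9)·P⁻¹ = [[36, -5, -27], [0, 25, 0], [0, -16, 9]].
The requested entry is -27.

-27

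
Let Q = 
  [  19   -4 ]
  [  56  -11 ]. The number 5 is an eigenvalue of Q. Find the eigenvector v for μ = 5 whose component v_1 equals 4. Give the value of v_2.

14

Q − 5I = [[14, -4], [56, -16]].
Solving (Q − 5I)v = 0 gives the eigenspace spanned by (4, 14).
With v_1 = 4, v = (4, 14), so v_2 = 14.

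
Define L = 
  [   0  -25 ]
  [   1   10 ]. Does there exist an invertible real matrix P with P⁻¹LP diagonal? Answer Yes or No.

Characteristic polynomial: p(r) = r^2 - 10r + 25 = (r - 5)^2.
r = 5 has algebraic multiplicity 2; rank(L − 5I) = 1, so geometric multiplicity = 1.
Geometric multiplicity < algebraic multiplicity, so L is not diagonalizable.

No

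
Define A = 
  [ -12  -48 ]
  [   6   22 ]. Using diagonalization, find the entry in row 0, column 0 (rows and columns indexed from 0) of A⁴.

Characteristic polynomial: r^2 - 10r + 24 = (r - 6)(r - 4), so the eigenvalues are 4, 6.
r=6: eigenvector (-8, 3).
r=4: eigenvector (-3, 1).
P = [[-8, -3], [3, 1]], D = diag(6, 4), P⁻¹ = [[1, 3], [-3, -8]].
A⁴ = P·diag(1296, 256)·P⁻¹ = [[-8064, -24960], [3120, 9616]].
The requested entry is -8064.

-8064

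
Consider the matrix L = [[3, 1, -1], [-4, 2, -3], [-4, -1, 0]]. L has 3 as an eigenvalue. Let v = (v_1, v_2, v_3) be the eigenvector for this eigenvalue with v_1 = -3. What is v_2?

L − 3I = [[0, 1, -1], [-4, -1, -3], [-4, -1, -3]].
Solving (L − 3I)v = 0 gives the eigenspace spanned by (-3, 3, 3).
With v_1 = -3, v = (-3, 3, 3), so v_2 = 3.

3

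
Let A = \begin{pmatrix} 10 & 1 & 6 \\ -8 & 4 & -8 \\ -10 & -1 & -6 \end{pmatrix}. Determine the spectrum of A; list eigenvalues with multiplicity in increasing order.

Characteristic polynomial: p(λ) = λ^3 - 8λ^2 + 16λ = λ(λ - 4)^2.
Roots (with multiplicity): 0, 4, 4.

0, 4, 4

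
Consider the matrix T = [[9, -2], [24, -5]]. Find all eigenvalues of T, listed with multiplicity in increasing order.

Characteristic polynomial: p(s) = s^2 - 4s + 3 = (s - 3)(s - 1).
Roots (with multiplicity): 1, 3.

1, 3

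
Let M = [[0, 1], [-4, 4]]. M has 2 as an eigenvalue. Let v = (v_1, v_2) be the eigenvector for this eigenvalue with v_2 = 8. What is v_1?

4

M − 2I = [[-2, 1], [-4, 2]].
Solving (M − 2I)v = 0 gives the eigenspace spanned by (4, 8).
With v_2 = 8, v = (4, 8), so v_1 = 4.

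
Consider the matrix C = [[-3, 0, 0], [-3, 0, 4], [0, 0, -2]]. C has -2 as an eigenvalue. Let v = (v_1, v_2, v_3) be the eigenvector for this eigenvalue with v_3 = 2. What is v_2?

-4

C + 2I = [[-1, 0, 0], [-3, 2, 4], [0, 0, 0]].
Solving (C + 2I)v = 0 gives the eigenspace spanned by (0, -4, 2).
With v_3 = 2, v = (0, -4, 2), so v_2 = -4.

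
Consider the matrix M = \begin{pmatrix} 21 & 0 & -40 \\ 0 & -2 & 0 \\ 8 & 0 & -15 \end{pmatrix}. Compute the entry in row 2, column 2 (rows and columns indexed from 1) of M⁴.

Characteristic polynomial: μ^3 - 4μ^2 - 7μ + 10 = (μ - 5)(μ - 1)(μ + 2), so the eigenvalues are -2, 1, 5.
μ=-2: eigenvector (0, 1, 0).
μ=5: eigenvector (5, 0, 2).
μ=1: eigenvector (2, 0, 1).
P = [[0, 5, 2], [1, 0, 0], [0, 2, 1]], D = diag(-2, 5, 1), P⁻¹ = [[0, 1, 0], [1, 0, -2], [-2, 0, 5]].
M⁴ = P·diag(16, 625, 1)·P⁻¹ = [[3121, 0, -6240], [0, 16, 0], [1248, 0, -2495]].
The requested entry is 16.

16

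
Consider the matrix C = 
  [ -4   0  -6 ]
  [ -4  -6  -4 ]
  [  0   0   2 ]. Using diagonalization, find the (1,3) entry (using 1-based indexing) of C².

Characteristic polynomial: μ^3 + 8μ^2 + 4μ - 48 = (μ - 2)(μ + 4)(μ + 6), so the eigenvalues are -6, -4, 2.
μ=-4: eigenvector (1, -2, 0).
μ=-6: eigenvector (0, 1, 0).
μ=2: eigenvector (-1, 0, 1).
P = [[1, 0, -1], [-2, 1, 0], [0, 0, 1]], D = diag(-4, -6, 2), P⁻¹ = [[1, 0, 1], [2, 1, 2], [0, 0, 1]].
C² = P·diag(16, 36, 4)·P⁻¹ = [[16, 0, 12], [40, 36, 40], [0, 0, 4]].
The requested entry is 12.

12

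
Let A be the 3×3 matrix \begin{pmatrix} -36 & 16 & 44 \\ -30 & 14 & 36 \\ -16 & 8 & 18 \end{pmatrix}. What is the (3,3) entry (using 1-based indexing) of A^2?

-92

Characteristic polynomial: μ^3 + 4μ^2 - 4μ - 16 = (μ - 2)(μ + 2)(μ + 4), so the eigenvalues are -4, -2, 2.
μ=-4: eigenvector (9, 7, 4).
μ=-2: eigenvector (-4, -3, -2).
μ=2: eigenvector (2, 2, 1).
P = [[9, -4, 2], [7, -3, 2], [4, -2, 1]], D = diag(-4, -2, 2), P⁻¹ = [[1, 0, -2], [1, 1, -4], [-2, 2, 1]].
A² = P·diag(16, 4, 4)·P⁻¹ = [[112, 0, -216], [84, 4, -168], [48, 0, -92]].
The requested entry is -92.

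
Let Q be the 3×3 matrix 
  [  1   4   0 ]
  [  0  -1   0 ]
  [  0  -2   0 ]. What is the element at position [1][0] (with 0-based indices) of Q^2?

0

Characteristic polynomial: t^3 - t = t(t - 1)(t + 1), so the eigenvalues are -1, 0, 1.
t=1: eigenvector (1, 0, 0).
t=-1: eigenvector (-2, 1, 2).
t=0: eigenvector (0, 0, 1).
P = [[1, -2, 0], [0, 1, 0], [0, 2, 1]], D = diag(1, -1, 0), P⁻¹ = [[1, 2, 0], [0, 1, 0], [0, -2, 1]].
Q² = P·diag(1, 1, 0)·P⁻¹ = [[1, 0, 0], [0, 1, 0], [0, 2, 0]].
The requested entry is 0.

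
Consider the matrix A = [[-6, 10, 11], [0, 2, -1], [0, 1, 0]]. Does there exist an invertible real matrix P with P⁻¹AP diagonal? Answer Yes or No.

No

Characteristic polynomial: p(μ) = μ^3 + 4μ^2 - 11μ + 6 = (μ - 1)^2(μ + 6).
μ = 1 has algebraic multiplicity 2; rank(A − 1I) = 2, so geometric multiplicity = 1.
Geometric multiplicity < algebraic multiplicity, so A is not diagonalizable.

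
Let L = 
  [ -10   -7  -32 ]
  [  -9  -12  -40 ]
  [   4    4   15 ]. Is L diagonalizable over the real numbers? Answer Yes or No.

No

Characteristic polynomial: p(μ) = μ^3 + 7μ^2 + 15μ + 9 = (μ + 1)(μ + 3)^2.
μ = -3 has algebraic multiplicity 2; rank(L + 3I) = 2, so geometric multiplicity = 1.
Geometric multiplicity < algebraic multiplicity, so L is not diagonalizable.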